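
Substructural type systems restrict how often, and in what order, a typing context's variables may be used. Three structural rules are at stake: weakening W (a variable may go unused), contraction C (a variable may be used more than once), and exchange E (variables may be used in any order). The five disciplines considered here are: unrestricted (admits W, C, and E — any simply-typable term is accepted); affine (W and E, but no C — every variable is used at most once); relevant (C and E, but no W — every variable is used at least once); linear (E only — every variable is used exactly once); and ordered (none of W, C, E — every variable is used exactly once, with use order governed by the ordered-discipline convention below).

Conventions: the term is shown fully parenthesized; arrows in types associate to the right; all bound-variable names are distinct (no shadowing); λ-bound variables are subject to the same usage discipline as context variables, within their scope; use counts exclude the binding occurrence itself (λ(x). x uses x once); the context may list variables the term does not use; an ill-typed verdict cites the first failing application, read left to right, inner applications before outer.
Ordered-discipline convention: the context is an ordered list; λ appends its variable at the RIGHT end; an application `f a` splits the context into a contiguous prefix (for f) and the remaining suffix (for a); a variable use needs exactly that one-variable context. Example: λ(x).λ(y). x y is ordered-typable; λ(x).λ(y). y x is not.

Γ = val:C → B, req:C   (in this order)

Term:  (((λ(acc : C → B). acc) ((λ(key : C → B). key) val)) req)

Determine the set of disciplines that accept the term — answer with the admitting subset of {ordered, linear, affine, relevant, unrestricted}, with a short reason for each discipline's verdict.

admitted in: ordered, linear, affine, relevant, unrestricted
use counts: val ×1; req ×1; acc (λ-bound) ×1; key (λ-bound) ×1
order of uses: acc, key, val, req
typing: ✓ — B
ordered: ✓ — val, req, acc, key once each; derivable with no W/C/E
linear: ✓ — each of val, req, acc, key used exactly once
affine: ✓ — none of val, req, acc, key used more than once
relevant: ✓ — at least one use each (val, req, acc, key)
unrestricted: ✓ — well-typed at B; no restrictions here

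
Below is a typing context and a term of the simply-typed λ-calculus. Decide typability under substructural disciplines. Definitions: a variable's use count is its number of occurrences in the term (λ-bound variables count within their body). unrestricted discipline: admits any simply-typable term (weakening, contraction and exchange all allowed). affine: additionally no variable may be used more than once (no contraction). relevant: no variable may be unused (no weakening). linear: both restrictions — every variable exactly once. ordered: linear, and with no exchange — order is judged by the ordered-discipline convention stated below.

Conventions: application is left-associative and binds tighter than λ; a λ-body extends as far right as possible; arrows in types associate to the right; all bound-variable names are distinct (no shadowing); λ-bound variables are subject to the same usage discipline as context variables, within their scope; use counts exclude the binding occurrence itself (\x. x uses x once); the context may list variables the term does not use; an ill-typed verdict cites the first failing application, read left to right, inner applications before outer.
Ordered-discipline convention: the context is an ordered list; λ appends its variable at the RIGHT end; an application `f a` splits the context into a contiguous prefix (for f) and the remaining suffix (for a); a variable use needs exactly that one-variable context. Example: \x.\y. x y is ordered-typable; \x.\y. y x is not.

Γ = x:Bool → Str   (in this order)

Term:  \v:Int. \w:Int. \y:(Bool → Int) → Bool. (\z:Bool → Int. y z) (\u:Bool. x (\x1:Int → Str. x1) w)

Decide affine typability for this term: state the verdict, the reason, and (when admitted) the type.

no — the type mismatch rejects it
use counts: x: 1×, v (bound): 0×, w (bound): 1×, y (bound): 1×, z (bound): 1×, u (bound): 0×, x1 (bound): 1×
uses in reading order: y, z, x, x1, w
typing: ill-typed: an application expects Bool but receives (Int → Str) → Int → Str
all disciplines: ordered ✗ · linear ✗ · affine ✗ · relevant ✗ · unrestricted ✗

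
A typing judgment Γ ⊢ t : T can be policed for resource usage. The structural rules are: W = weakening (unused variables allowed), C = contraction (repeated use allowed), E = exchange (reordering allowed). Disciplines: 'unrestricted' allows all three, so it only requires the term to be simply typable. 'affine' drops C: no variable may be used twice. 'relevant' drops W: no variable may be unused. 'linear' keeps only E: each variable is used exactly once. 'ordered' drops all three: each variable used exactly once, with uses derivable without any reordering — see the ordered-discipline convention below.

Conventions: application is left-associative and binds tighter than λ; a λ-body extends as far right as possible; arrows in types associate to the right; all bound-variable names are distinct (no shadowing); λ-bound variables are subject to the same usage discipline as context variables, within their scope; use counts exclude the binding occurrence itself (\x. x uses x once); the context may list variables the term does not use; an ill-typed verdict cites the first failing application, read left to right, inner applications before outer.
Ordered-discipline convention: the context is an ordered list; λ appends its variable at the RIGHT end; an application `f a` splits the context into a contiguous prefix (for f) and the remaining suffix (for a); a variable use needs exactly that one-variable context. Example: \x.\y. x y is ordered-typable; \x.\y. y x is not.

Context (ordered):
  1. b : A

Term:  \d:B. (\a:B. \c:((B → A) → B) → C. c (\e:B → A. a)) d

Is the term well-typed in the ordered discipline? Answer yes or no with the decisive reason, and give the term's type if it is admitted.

no — b, e never used (weakening)
counts: b ×0, d (λ-bound) ×1, a (λ-bound) ×1, c (λ-bound) ×1, e (λ-bound) ×0
left-to-right use order: c, a, d
typing: the term checks, with type B → (((B → A) → B) → C) → C
all disciplines: ordered ✗; linear ✗; affine ✓; relevant ✗; unrestricted ✓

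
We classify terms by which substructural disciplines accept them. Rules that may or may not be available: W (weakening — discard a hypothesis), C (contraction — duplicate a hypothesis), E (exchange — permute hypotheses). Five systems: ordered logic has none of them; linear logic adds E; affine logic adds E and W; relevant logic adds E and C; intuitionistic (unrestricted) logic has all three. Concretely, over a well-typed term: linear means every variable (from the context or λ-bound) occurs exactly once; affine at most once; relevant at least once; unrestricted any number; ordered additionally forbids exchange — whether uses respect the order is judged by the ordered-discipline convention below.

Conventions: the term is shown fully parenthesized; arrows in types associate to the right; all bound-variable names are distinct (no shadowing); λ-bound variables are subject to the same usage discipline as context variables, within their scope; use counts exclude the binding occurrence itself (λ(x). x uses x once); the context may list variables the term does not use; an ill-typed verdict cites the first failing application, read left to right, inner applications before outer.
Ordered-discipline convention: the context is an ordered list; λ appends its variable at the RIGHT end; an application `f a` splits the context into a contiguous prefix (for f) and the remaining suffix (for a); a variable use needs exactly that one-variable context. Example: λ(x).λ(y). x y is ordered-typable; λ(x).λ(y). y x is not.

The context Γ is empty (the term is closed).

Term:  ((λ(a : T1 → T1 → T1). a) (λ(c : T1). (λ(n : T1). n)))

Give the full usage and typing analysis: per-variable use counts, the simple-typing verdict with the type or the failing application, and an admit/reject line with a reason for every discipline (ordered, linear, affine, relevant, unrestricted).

use counts: a (bound)=1, c (bound)=0, n (bound)=1
uses in reading order: a, n
typing: the term checks, with type T1 → T1 → T1
ordered: ✗ — unused: c — weakening required
linear: ✗ — unused: c — weakening required
affine: ✓ — no duplicate uses among a, c, n
relevant: ✗ — unused: c — weakening required
unrestricted: ✓ — well-typed at T1 → T1 → T1; no restrictions here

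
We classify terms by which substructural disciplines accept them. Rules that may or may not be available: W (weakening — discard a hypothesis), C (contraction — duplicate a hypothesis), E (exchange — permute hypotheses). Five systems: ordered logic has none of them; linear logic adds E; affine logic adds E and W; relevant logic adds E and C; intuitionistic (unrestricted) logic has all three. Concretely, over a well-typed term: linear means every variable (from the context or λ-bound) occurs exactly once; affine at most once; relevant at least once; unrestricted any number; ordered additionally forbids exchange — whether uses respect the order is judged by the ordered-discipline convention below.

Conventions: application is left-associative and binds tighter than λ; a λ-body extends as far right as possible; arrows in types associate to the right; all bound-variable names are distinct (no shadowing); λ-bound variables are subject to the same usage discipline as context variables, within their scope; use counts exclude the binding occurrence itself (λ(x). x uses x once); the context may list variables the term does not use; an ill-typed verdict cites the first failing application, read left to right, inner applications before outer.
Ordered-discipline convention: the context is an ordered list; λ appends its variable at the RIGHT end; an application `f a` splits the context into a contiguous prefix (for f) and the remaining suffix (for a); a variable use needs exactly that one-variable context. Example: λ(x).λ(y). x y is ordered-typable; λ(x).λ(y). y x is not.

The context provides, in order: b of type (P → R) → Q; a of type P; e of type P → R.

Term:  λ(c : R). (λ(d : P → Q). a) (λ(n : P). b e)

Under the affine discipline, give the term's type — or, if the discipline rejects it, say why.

term : R → P
counts: b: 1, a: 1, e: 1, c [bound]: 0, d [bound]: 0, n [bound]: 0
left-to-right use order: a, b, e
typing: well-typed at R → P
summary: ordered ✗ · linear ✗ · affine ✓ · relevant ✗ · unrestricted ✓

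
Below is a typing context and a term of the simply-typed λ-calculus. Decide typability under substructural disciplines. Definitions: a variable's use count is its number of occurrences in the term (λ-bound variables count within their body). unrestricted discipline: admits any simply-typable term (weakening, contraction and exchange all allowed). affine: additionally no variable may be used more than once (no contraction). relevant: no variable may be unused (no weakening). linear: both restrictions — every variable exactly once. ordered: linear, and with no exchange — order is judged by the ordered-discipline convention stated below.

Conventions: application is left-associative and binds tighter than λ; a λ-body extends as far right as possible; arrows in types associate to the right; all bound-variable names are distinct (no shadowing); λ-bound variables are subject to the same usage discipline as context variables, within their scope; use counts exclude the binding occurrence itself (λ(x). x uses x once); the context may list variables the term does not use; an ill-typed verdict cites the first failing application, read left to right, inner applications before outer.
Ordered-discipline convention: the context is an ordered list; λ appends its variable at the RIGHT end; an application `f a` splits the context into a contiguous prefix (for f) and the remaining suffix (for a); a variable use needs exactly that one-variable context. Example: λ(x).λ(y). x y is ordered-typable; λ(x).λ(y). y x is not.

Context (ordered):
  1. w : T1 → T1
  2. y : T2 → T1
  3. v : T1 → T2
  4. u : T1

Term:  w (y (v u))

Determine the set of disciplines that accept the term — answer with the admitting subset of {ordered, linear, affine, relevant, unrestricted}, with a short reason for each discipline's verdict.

admitting disciplines: ordered, linear, affine, relevant, unrestricted
counts: w: 1×, y: 1×, v: 1×, u: 1×
uses in reading order: w, y, v, u
typing: the term checks, with type T1
ordered ✓ (w, y, v, u once each; derivable with no W/C/E)
linear ✓ (single use per variable (w, y, v, u))
affine ✓ (w, y, v, u: no repeats, contraction unneeded)
relevant ✓ (at least one use each (w, y, v, u))
unrestricted ✓ (simply typable at T1; W, C, E all held)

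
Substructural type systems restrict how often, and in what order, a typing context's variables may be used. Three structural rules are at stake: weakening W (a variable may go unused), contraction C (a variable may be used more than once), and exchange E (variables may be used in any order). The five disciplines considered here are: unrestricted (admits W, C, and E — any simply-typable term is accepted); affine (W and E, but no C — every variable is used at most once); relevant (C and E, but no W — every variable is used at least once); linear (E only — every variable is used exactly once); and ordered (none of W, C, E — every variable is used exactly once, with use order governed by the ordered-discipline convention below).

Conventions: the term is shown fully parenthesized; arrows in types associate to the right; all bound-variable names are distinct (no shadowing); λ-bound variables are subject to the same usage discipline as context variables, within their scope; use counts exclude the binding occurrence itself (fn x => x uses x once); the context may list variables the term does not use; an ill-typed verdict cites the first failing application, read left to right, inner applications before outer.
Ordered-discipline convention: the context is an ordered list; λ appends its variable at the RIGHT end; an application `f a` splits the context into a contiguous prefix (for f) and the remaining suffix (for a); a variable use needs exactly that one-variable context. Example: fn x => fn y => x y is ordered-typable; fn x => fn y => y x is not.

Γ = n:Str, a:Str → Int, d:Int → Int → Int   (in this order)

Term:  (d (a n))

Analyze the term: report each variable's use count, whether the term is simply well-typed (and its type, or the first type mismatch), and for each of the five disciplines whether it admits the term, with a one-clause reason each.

counts: n ×1, a ×1, d ×1
left-to-right use order: d, a, n
typing: the term checks, with type Int → Int
ordered: ✗, no contiguous prefix/suffix split fits d, a, n
linear: ✓, n, a, d: one use apiece
affine: ✓, at most one use each (n, a, d)
relevant: ✓, none of n, a, d goes unused
unrestricted: ✓, type-checks (Int → Int) and nothing is barred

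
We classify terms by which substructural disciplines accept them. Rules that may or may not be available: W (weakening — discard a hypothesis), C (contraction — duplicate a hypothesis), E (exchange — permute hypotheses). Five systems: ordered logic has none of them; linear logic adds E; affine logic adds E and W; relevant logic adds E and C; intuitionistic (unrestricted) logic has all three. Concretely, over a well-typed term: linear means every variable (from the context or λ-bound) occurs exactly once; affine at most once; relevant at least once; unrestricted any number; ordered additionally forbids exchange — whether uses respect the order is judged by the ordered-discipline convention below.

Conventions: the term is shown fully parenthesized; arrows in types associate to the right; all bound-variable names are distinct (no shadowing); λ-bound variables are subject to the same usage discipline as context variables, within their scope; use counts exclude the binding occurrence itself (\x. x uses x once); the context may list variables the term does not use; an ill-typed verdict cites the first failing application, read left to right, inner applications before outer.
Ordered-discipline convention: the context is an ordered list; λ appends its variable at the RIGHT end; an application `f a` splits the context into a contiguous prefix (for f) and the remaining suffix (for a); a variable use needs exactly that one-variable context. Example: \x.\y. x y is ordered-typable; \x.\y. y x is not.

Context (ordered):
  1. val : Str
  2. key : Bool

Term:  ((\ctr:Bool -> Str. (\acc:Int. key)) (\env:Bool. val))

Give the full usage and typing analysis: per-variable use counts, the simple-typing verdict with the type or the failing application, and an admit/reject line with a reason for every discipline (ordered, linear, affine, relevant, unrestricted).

usage: val=1, key=1, ctr (bound)=0, acc (bound)=0, env (bound)=0
order of uses: key, val
typing: the term checks, with type Int -> Bool
ordered: ✗, ctr, acc, env never used (weakening)
linear: ✗, ctr, acc, env never used (weakening)
affine: ✓, no duplicate uses among val, key, ctr, acc, env
relevant: ✗, ctr, acc, env never used (weakening)
unrestricted: ✓, type-checks (Int -> Bool) and nothing is barred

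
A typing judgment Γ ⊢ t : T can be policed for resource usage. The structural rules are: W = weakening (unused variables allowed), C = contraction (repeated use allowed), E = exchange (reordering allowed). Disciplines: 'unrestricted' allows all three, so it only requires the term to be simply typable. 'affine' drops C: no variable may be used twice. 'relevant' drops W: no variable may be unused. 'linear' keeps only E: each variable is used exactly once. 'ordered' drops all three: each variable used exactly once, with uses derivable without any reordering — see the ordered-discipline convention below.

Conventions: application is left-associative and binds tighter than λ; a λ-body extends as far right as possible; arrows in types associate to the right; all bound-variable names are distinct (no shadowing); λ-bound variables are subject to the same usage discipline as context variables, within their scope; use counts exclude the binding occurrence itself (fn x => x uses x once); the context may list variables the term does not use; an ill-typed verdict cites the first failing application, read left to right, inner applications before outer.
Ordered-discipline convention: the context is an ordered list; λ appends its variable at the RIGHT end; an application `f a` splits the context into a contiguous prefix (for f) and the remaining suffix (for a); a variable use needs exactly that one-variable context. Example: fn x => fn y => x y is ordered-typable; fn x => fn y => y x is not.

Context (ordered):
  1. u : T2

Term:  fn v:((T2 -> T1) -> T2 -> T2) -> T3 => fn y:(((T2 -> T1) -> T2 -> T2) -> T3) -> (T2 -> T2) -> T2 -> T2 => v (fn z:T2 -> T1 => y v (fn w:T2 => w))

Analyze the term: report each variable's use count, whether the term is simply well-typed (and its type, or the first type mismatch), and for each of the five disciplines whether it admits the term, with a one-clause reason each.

counts: u: 0, v (λ-bound): 2, y (λ-bound): 1, z (λ-bound): 0, w (λ-bound): 1
uses in reading order: v, y, v, w
typing: well-typed at (((T2 -> T1) -> T2 -> T2) -> T3) -> ((((T2 -> T1) -> T2 -> T2) -> T3) -> (T2 -> T2) -> T2 -> T2) -> T3
ordered ✗ (v ×2 used more than once (contraction); needs weakening: u, z unused)
linear ✗ (v ×2 used more than once (contraction); needs weakening: u, z unused)
affine ✗ (v ×2 used more than once (contraction))
relevant ✗ (needs weakening: u, z unused)
unrestricted ✓ (well-typed at (((T2 -> T1) -> T2 -> T2) -> T3) -> ((((T2 -> T1) -> T2 -> T2) -> T3) -> (T2 -> T2) -> T2 -> T2) -> T3; no restrictions here)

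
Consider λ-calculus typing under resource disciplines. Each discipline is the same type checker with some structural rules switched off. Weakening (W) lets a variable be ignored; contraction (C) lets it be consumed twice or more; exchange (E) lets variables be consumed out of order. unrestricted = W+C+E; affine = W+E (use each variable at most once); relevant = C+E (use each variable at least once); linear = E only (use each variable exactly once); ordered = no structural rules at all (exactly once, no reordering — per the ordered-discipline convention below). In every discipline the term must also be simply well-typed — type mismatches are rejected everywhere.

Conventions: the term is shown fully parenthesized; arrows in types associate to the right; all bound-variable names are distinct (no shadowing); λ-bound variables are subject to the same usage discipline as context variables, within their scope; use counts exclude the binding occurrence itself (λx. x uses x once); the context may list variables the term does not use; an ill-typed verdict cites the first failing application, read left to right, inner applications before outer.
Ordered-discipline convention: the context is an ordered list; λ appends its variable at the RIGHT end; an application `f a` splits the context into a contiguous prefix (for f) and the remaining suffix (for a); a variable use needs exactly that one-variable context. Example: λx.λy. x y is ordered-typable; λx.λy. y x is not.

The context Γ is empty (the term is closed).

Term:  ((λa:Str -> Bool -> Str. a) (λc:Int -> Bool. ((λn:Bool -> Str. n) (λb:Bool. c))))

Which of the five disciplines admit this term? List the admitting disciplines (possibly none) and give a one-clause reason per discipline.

admitting disciplines: none
usage: a [bound]: 1×; c [bound]: 1×; n [bound]: 1×; b [bound]: 0×
left-to-right use order: a, n, c
typing: ill-typed: a function awaiting Bool -> Str gets Bool -> Int -> Bool
ordered ✗ (the type mismatch rejects it)
linear ✗ (not simply typable)
affine ✗ (fails simple typing)
relevant ✗ (a type mismatch blocks all five)
unrestricted ✗ (the type mismatch rejects it)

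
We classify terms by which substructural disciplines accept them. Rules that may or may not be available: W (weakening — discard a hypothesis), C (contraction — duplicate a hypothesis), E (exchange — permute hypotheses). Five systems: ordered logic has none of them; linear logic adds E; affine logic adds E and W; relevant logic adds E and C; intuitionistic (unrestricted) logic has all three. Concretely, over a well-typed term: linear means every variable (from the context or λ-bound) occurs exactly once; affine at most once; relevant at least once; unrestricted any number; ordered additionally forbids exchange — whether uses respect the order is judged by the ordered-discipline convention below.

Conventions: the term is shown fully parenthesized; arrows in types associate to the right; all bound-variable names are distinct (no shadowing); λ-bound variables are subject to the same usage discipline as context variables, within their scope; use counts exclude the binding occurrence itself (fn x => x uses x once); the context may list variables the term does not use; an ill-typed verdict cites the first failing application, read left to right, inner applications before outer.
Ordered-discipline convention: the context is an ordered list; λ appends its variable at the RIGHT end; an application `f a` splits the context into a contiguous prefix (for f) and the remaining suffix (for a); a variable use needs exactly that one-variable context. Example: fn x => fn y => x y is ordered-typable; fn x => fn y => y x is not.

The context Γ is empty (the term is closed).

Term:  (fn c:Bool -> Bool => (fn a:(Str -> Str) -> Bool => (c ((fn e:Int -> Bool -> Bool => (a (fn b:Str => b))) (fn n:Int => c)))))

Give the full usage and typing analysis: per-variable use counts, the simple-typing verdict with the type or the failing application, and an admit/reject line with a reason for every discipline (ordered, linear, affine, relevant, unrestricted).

variable uses: c (λ-bound): 2; a (λ-bound): 1; e (λ-bound): 0; b (λ-bound): 1; n (λ-bound): 0
left-to-right use order: c, a, b, c
typing: ✓ — (Bool -> Bool) -> ((Str -> Str) -> Bool) -> Bool
ordered ✗ (repeated use of c ×2; e, n left unused)
linear ✗ (repeated use of c ×2; e, n left unused)
affine ✗ (repeated use of c ×2)
relevant ✗ (e, n left unused)
unrestricted ✓ (simply typable at (Bool -> Bool) -> ((Str -> Str) -> Bool) -> Bool; W, C, E all held)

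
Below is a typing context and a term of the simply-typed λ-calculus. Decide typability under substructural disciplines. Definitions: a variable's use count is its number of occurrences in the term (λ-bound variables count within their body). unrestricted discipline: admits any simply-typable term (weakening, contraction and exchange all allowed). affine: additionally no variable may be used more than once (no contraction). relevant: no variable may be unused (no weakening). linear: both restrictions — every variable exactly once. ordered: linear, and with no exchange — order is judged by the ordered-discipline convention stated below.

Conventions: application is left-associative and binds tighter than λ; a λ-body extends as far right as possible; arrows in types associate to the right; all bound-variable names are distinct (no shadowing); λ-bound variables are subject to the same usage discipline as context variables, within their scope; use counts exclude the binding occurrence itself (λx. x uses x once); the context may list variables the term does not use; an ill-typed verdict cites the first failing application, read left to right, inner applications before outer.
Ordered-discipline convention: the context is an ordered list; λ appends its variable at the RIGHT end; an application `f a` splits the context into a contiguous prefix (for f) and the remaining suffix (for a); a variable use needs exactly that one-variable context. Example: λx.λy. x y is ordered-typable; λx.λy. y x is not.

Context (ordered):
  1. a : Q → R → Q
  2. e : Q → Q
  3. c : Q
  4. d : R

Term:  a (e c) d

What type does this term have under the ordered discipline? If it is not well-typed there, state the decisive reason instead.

term : Q
usage: a: 1×, e: 1×, c: 1×, d: 1×
use order (left to right): a, e, c, d
typing: the term checks, with type Q
all disciplines: ordered ✓; linear ✓; affine ✓; relevant ✓; unrestricted ✓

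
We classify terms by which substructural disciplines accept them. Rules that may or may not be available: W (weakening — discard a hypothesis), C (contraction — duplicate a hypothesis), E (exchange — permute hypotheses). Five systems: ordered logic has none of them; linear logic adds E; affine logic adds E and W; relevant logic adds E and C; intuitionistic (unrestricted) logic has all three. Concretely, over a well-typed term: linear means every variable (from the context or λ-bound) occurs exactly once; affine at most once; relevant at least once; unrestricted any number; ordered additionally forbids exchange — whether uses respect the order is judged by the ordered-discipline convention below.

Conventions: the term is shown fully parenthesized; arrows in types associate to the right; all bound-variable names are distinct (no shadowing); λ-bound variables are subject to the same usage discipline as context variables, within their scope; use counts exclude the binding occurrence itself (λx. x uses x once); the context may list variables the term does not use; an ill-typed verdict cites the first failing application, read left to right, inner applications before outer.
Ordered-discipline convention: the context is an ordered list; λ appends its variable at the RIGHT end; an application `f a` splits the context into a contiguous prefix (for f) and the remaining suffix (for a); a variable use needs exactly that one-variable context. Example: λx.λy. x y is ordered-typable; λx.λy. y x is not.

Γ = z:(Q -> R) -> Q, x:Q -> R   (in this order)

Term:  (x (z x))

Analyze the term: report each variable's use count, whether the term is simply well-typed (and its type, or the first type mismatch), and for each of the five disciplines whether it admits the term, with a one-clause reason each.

use counts: z: 1, x: 2
left-to-right use order: x, z, x
typing: ✓ — R
ordered: ✗, x ×2 used more than once (contraction)
linear: ✗, x ×2 used more than once (contraction)
affine: ✗, x ×2 used more than once (contraction)
relevant: ✓, every one of z, x appears
unrestricted: ✓, simply typable at R; W, C, E all held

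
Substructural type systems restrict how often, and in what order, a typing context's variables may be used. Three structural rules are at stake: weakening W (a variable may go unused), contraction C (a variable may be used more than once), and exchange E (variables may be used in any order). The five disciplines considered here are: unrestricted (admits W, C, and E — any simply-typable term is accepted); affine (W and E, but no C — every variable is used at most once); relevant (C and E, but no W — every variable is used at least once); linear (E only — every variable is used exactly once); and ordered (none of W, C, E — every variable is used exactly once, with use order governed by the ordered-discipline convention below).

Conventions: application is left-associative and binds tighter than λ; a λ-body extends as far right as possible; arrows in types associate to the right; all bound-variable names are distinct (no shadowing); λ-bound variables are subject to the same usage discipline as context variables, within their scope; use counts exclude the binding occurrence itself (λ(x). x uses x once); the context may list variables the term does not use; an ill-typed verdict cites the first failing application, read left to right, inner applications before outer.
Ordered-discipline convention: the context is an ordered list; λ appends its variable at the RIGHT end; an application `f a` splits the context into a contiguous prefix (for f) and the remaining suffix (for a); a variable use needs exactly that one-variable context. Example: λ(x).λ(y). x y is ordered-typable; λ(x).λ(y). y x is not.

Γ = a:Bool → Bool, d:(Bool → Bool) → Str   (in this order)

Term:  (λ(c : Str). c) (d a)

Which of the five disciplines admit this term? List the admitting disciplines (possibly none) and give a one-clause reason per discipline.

accepted by: linear, affine, relevant, unrestricted
usage: a: 1×, d: 1×, c (bound): 1×
left-to-right use order: c, d, a
typing: the term checks, with type Str
ordered ✗ (needs exchange: uses follow c, d, a)
linear ✓ (each of a, d, c used exactly once)
affine ✓ (no duplicate uses among a, d, c)
relevant ✓ (a, d, c: all used, weakening unneeded)
unrestricted ✓ (simply typable at Str; W, C, E all held)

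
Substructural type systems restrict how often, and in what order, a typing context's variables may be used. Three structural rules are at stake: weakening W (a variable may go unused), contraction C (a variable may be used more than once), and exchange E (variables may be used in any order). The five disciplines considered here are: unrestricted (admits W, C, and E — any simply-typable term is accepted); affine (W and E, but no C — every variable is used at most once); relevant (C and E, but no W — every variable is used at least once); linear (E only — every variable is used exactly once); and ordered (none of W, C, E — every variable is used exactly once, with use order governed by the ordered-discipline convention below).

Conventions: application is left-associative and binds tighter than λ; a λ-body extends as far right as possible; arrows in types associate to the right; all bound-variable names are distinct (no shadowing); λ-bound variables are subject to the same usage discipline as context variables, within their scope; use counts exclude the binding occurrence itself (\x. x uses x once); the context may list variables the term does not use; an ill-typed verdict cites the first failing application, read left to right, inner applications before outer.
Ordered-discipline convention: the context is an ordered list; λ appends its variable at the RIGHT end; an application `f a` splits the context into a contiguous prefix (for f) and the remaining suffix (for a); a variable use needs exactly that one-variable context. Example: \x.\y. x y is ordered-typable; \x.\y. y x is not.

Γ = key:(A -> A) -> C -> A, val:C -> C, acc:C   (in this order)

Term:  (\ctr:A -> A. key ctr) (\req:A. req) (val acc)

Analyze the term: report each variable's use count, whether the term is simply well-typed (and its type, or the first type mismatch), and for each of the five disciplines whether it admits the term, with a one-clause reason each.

use counts: key=1, val=1, acc=1, ctr [bound]=1, req [bound]=1
order of uses: key, ctr, req, val, acc
typing: the term checks, with type A
ordered ✓ (single-use (key, val, acc, ctr, req), ordered derivation ok)
linear ✓ (key, val, acc, ctr, req: one use apiece)
affine ✓ (no duplicate uses among key, val, acc, ctr, req)
relevant ✓ (every one of key, val, acc, ctr, req appears)
unrestricted ✓ (typability at A is all that's needed)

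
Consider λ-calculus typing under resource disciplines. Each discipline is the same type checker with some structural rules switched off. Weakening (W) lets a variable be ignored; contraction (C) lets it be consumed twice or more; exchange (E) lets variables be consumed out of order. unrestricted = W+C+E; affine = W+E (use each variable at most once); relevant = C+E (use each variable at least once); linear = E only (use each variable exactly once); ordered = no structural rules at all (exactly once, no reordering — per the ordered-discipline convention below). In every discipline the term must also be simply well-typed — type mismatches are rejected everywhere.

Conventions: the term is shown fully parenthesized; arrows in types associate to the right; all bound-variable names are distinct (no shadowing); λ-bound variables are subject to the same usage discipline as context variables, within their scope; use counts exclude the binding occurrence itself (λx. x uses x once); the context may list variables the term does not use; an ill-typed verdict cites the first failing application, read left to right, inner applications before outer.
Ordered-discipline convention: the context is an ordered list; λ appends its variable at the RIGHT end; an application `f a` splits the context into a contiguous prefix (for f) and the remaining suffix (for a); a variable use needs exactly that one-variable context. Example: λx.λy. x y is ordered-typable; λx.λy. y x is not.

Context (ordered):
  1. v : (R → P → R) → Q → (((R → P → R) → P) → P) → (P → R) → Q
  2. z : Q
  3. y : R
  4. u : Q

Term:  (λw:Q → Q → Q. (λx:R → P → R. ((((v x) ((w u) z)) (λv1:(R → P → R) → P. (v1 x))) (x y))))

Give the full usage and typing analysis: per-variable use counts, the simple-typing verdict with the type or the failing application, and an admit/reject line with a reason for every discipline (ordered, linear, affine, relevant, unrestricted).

use counts: v ×1, z ×1, y ×1, u ×1, w (bound) ×1, x (bound) ×3, v1 (bound) ×1
uses in reading order: v, x, w, u, z, v1, x, x, y
typing: well-typed at (Q → Q → Q) → (R → P → R) → Q
ordered: ✗, repeated use of x ×3
linear: ✗, repeated use of x ×3
affine: ✗, repeated use of x ×3
relevant: ✓, every one of v, z, y, u, w, x, v1 appears
unrestricted: ✓, simply typable at (Q → Q → Q) → (R → P → R) → Q; W, C, E all held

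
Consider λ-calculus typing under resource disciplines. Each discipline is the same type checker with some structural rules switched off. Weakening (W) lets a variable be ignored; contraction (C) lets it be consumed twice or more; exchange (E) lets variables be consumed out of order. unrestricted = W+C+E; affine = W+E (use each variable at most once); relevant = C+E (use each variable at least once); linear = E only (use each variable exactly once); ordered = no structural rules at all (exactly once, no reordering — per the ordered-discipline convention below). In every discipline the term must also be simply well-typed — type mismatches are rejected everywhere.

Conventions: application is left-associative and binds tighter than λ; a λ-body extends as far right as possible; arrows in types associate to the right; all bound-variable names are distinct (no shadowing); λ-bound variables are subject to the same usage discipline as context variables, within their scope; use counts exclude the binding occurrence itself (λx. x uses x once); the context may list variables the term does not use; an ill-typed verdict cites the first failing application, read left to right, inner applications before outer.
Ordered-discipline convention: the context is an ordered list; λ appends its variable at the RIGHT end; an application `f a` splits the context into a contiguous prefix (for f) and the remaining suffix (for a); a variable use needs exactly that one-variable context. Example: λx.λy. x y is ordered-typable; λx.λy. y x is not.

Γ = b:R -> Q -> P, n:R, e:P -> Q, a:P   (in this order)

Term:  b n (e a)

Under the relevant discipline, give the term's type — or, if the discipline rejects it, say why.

term : P
use counts: b ×1; n ×1; e ×1; a ×1
use order (left to right): b, n, e, a
typing: well-typed at P
summary: ordered ✓, linear ✓, affine ✓, relevant ✓, unrestricted ✓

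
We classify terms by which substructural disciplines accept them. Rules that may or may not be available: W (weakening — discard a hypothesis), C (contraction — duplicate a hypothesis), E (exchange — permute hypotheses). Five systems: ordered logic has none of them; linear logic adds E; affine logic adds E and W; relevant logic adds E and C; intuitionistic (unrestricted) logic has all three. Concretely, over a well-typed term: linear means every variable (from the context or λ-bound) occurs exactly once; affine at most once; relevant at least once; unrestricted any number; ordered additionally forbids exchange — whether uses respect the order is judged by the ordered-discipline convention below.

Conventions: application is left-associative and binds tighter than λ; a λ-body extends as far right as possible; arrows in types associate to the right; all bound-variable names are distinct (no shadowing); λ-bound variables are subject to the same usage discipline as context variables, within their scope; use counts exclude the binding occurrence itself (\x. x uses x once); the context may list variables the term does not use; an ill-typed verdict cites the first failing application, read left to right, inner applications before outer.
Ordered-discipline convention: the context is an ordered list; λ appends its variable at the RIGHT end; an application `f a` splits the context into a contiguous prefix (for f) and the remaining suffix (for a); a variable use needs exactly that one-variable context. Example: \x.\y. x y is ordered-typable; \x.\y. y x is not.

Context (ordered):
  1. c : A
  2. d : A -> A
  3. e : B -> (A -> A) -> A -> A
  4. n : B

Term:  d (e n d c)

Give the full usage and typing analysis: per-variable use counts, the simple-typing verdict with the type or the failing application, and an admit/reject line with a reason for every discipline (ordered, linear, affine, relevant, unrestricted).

use counts: c: 1×; d: 2×; e: 1×; n: 1×
uses in reading order: d, e, n, d, c
typing: well-typed at A
ordered ✗ (needs contraction — d ×2)
linear ✗ (needs contraction — d ×2)
affine ✗ (needs contraction — d ×2)
relevant ✓ (every one of c, d, e, n appears)
unrestricted ✓ (type-checks (A) and nothing is barred)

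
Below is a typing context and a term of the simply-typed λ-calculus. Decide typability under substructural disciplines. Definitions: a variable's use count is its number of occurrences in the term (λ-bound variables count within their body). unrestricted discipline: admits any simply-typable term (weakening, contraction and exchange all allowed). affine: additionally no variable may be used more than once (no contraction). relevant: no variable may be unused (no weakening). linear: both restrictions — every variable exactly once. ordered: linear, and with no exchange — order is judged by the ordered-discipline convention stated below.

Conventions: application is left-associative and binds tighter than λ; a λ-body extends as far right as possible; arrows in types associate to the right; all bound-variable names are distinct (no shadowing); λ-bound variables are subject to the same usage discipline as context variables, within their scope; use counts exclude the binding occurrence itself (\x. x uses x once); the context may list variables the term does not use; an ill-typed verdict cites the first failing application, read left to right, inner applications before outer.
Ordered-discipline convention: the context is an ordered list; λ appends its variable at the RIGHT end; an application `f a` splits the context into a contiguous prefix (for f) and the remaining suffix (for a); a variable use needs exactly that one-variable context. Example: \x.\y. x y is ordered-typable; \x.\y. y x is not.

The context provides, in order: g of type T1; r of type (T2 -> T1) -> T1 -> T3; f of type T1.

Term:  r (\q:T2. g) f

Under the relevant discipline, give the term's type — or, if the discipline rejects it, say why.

not well-typed under relevant — needs weakening: q unused
variable uses: g: 1, r: 1, f: 1, q (bound): 0
order of uses: r, g, f
typing: well-typed at T3
across the five disciplines: ordered ✗ · linear ✗ · affine ✓ · relevant ✗ · unrestricted ✓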